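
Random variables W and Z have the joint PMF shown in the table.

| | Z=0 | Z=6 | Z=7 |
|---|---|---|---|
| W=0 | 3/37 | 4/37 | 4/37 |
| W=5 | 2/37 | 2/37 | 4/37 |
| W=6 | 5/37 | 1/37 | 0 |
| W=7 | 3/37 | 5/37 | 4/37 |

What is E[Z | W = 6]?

1

P(W = 6) = 6/37.
Σ Z·P over the event = 0·(5/37) + 6·(1/37) = 6/37.
E[Z | W = 6] = (6/37) / (6/37) = 1.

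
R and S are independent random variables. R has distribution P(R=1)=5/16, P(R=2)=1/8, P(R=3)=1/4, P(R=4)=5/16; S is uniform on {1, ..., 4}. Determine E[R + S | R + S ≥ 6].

169/25

P(R + S ≥ 6) = 25/64.
Summing (R+S)·P(x,y) over outcomes with R + S ≥ 6 gives 169/64.
E[R + S | R + S ≥ 6] = (169/64) / (25/64) = 169/25.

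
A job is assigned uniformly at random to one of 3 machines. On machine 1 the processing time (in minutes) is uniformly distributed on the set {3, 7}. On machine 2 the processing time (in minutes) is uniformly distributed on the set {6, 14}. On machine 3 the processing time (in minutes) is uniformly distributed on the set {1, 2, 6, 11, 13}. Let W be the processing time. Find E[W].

36/5

E[W | machine 1] = (3+7)/2 = 5.
E[W | machine 2] = (6+14)/2 = 10.
E[W | machine 3] = (1+2+6+11+13)/5 = 33/5.
By the law of total expectation,
E[W] = (1/3)·(5) + (1/3)·(10) + (1/3)·(33/5) = 36/5.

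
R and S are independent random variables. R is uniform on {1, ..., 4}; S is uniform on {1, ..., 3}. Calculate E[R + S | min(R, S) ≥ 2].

Outcomes with min(R, S) ≥ 2: (2,2), (2,3), (3,2), (3,3), (4,2), (4,3), each with probability 1/12.
E[R + S | min(R, S) ≥ 2] = (4 + 5 + 5 + 6 + 6 + 7) / 6 = 11/2.

11/2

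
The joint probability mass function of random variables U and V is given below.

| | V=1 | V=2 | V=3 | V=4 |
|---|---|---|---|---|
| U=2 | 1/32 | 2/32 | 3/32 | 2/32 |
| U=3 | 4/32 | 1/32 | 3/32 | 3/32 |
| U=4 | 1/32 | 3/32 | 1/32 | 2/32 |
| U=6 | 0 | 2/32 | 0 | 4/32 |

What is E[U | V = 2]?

P(V = 2) = 1/4.
Σ U·P over the event = 2·(2/32) + 3·(1/32) + 4·(3/32) + 6·(2/32) = 31/32.
E[U | V = 2] = (31/32) / (1/4) = 31/8.

31/8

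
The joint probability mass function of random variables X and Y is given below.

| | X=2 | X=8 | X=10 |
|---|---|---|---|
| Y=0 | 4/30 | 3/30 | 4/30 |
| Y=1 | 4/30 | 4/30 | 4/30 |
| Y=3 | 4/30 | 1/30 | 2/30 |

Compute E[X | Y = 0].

P(Y = 0) = 11/30.
Σ X·P over the event = 2·(4/30) + 8·(3/30) + 10·(4/30) = 12/5.
E[X | Y = 0] = (12/5) / (11/30) = 72/11.

72/11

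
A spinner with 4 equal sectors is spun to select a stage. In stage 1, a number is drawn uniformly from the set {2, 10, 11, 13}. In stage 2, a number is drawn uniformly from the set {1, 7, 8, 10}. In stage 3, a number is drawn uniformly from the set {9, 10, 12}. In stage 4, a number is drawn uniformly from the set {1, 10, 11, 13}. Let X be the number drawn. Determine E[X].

415/48

E[X | stage 1] = (2+10+11+13)/4 = 9.
E[X | stage 2] = (1+7+8+10)/4 = 13/2.
E[X | stage 3] = (9+10+12)/3 = 31/3.
E[X | stage 4] = (1+10+11+13)/4 = 35/4.
By the law of total expectation,
E[X] = (1/4)·(9) + (1/4)·(13/2) + (1/4)·(31/3) + (1/4)·(35/4) = 415/48.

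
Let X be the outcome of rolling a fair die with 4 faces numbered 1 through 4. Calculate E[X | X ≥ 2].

3

Given X ≥ 2, X is equally likely to be any of {2, 3, 4}.
E[X | X ≥ 2] = (2 + 3 + 4) / 3 = 3.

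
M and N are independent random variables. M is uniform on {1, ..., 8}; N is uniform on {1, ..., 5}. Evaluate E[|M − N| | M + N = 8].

Outcomes with M + N = 8: (3,5), (4,4), (5,3), (6,2), (7,1), each with probability 1/40.
E[|M − N| | M + N = 8] = (2 + 0 + 2 + 4 + 6) / 5 = 14/5.

14/5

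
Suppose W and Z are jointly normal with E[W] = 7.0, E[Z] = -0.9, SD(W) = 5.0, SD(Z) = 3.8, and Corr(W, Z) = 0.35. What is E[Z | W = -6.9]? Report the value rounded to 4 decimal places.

E[Z | W=x] = μ_Z + ρ(σ_Z/σ_W)(x − μ_W) for jointly normal variables.
E[Z | W=-6.9] = -0.9 + (0.35)·(3.8/5.0)·(-6.9 − (7.0)) = -0.9 + (0.266)·(-13.9) = -4.5974.

-4.5974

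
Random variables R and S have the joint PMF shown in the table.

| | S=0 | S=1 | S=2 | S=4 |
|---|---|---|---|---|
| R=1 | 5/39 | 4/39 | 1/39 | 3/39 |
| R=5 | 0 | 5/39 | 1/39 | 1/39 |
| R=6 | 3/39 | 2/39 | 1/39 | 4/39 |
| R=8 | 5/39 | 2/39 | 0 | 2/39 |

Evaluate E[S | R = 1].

P(R = 1) = 1/3.
Σ S·P over the event = 0·(5/39) + 1·(4/39) + 2·(1/39) + 4·(3/39) = 6/13.
E[S | R = 1] = (6/13) / (1/3) = 18/13.

18/13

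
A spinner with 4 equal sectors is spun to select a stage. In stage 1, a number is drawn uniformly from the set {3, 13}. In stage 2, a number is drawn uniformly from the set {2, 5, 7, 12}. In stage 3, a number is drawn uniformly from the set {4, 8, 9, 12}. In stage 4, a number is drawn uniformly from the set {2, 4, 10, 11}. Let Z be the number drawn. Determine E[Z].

E[Z | stage 1] = (3+13)/2 = 8.
E[Z | stage 2] = (2+5+7+12)/4 = 13/2.
E[Z | stage 3] = (4+8+9+12)/4 = 33/4.
E[Z | stage 4] = (2+4+10+11)/4 = 27/4.
By the law of total expectation,
E[Z] = (1/4)·(8) + (1/4)·(13/2) + (1/4)·(33/4) + (1/4)·(27/4) = 59/8.

59/8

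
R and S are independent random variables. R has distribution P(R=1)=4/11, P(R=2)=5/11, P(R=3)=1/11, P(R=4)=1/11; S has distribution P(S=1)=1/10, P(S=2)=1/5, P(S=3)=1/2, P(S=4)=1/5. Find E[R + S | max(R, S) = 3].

249/53

P(max(R, S) = 3) = 53/110.
Summing (R+S)·P(x,y) over outcomes with max(R, S) = 3 gives 249/110.
E[R + S | max(R, S) = 3] = (249/110) / (53/110) = 249/53.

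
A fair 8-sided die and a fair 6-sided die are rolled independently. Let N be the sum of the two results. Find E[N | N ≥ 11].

12

P(N ≥ 11) = 5/24.
Σ over the event: 11·1/12 + 12·1/16 + 13·1/24 + 14·1/48 = 5/2.
E[N | N ≥ 11] = (5/2) / (5/24) = 12.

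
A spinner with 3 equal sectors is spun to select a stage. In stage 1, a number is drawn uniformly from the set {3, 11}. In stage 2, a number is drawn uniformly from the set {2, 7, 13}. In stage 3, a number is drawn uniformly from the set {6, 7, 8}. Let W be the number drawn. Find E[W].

64/9

E[W | stage 1] = (3+11)/2 = 7.
E[W | stage 2] = (2+7+13)/3 = 22/3.
E[W | stage 3] = (6+7+8)/3 = 7.
E[W] = (1/3)·(7) + (1/3)·(22/3) + (1/3)·(7) = 64/9.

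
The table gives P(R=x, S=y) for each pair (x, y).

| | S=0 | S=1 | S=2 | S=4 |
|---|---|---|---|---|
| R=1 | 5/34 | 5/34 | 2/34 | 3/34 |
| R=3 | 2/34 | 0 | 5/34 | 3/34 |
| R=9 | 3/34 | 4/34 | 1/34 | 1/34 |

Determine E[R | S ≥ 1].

P(S ≥ 1) = 12/17.
Σ R·P over the event = 1·(5/34) + 1·(2/34) + 1·(3/34) + 3·(5/34) + 3·(3/34) + 9·(4/34) + 9·(1/34) + 9·(1/34) = 44/17.
E[R | S ≥ 1] = (44/17) / (12/17) = 11/3.

11/3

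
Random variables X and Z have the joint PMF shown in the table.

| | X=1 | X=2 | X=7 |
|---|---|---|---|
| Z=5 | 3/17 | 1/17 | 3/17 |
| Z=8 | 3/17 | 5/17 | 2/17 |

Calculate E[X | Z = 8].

P(Z = 8) = 10/17.
Σ X·P over the event = 1·(3/17) + 2·(5/17) + 7·(2/17) = 27/17.
E[X | Z = 8] = (27/17) / (10/17) = 27/10.

27/10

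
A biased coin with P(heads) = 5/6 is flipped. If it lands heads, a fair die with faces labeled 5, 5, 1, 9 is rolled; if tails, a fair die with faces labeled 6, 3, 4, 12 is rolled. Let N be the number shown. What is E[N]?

E[N | heads] = (5+5+1+9)/4 = 5.
E[N | tails] = (6+3+4+12)/4 = 25/4.
By the law of total expectation,
E[N] = (5/6)·(5) + (1/6)·(25/4) = 125/24.

125/24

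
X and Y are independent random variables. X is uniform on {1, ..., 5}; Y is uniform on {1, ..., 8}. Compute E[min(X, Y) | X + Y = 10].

7/2

P(X + Y = 10) = 1/10.
Summing min(X,Y)·P(x,y) over outcomes with X + Y = 10 gives 7/20.
E[min(X, Y) | X + Y = 10] = (7/20) / (1/10) = 7/2.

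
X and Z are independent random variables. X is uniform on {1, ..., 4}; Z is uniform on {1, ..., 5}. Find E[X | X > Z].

10/3

Outcomes with X > Z: (2,1), (3,1), (3,2), (4,1), (4,2), (4,3), each with probability 1/20.
E[X | X > Z] = (2 + 3 + 3 + 4 + 4 + 4) / 6 = 10/3.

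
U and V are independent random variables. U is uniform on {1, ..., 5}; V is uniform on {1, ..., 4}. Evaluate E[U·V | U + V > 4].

135/14

P(U + V > 4) = 7/10.
Summing UV·P(x,y) over outcomes with U + V > 4 gives 27/4.
E[U·V | U + V > 4] = (27/4) / (7/10) = 135/14.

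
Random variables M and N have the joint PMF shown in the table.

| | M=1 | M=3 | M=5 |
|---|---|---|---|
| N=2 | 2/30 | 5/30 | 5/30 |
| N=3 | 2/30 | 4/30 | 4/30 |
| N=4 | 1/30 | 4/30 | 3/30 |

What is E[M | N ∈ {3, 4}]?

31/9

P(N ∈ {3, 4}) = 3/5.
Σ M·P over the event = 1·(2/30) + 1·(1/30) + 3·(4/30) + 3·(4/30) + 5·(4/30) + 5·(3/30) = 31/15.
E[M | N ∈ {3, 4}] = (31/15) / (3/5) = 31/9.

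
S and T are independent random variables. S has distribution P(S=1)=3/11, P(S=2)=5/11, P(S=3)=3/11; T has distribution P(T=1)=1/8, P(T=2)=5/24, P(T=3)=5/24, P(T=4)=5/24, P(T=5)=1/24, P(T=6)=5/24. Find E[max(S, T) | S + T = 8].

165/28

P(S + T = 8) = 7/66.
Summing max(S,T)·P(x,y) over outcomes with S + T = 8 gives 5/8.
E[max(S, T) | S + T = 8] = (5/8) / (7/66) = 165/28.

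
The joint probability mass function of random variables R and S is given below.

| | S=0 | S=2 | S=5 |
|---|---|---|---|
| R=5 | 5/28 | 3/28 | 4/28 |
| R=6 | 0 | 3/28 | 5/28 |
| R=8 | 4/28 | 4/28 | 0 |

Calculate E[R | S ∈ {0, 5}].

107/18

P(S ∈ {0, 5}) = 9/14.
Summing R·P(R=x,S=y) over the conditioning event gives 107/28.
E[R | S ∈ {0, 5}] = (107/28) / (9/14) = 107/18.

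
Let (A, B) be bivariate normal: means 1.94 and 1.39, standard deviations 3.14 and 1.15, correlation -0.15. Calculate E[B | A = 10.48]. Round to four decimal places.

0.9208

E[B | A=x] = μ_B + ρ(σ_B/σ_A)(x − μ_A) for jointly normal variables.
E[B | A=10.48] = 1.39 + (-0.15)·(1.15/3.14)·(10.48 − (1.94)) = 1.39 + (-0.054936)·(8.54) = 0.9208.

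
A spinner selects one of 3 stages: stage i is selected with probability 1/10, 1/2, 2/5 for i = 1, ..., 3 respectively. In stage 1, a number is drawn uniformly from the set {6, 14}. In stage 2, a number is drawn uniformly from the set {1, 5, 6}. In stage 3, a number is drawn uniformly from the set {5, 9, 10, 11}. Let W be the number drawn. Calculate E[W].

13/2

E[W | stage 1] = (6+14)/2 = 10.
E[W | stage 2] = (1+5+6)/3 = 4.
E[W | stage 3] = (5+9+10+11)/4 = 35/4.
E[W] = (1/10)·(10) + (1/2)·(4) + (2/5)·(35/4) = 13/2.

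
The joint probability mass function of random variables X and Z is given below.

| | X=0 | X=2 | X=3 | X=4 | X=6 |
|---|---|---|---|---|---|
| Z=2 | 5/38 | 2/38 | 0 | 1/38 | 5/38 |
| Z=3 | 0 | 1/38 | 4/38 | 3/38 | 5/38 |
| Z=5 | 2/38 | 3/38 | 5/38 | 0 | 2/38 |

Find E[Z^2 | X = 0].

P(X = 0) = 7/38.
Σ Z^2·P over the event = 4·(5/38) + 25·(2/38) = 35/19.
E[Z^2 | X = 0] = (35/19) / (7/38) = 10.

10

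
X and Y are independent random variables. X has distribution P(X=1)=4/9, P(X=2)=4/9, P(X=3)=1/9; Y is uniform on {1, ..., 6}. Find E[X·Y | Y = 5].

25/3

P(Y = 5) = 1/6.
Summing XY·P(x,y) over outcomes with Y = 5 gives 25/18.
E[X·Y | Y = 5] = (25/18) / (1/6) = 25/3.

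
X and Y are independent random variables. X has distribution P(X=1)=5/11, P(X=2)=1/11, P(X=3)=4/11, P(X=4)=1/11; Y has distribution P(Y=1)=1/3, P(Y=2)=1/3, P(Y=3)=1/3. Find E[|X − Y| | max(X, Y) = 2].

P(max(X, Y) = 2) = 7/33.
Summing |X−Y|·P(x,y) over outcomes with max(X, Y) = 2 gives 2/11.
E[|X − Y| | max(X, Y) = 2] = (2/11) / (7/33) = 6/7.

6/7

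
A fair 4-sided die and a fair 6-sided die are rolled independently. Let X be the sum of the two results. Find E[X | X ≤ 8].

P(X ≤ 8) = 7/8.
Σ over the event: 2·1/24 + 3·1/12 + 4·1/8 + 5·1/6 + 6·1/6 + 7·1/6 + 8·1/8 = 29/6.
E[X | X ≤ 8] = (29/6) / (7/8) = 116/21.

116/21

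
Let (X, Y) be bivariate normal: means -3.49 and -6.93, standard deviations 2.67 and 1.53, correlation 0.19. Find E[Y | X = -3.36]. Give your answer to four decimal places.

-6.9158

The regression of Y on X has slope ρ·σ_Y/σ_X and passes through (μ_X, μ_Y).
E[Y | X=-3.36] = -6.93 + (0.19)·(1.53/2.67)·(-3.36 − (-3.49)) = -6.93 + (0.10888)·(0.13) = -6.9158.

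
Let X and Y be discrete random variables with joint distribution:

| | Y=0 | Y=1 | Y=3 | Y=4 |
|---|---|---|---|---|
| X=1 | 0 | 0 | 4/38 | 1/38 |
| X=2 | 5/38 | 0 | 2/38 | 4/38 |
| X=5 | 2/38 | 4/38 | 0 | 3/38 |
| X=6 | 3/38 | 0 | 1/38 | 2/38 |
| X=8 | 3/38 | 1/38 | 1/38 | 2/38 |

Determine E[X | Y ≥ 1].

P(Y ≥ 1) = 25/38.
Summing X·P(X=x,Y=y) over the conditioning event gives 51/19.
E[X | Y ≥ 1] = (51/19) / (25/38) = 102/25.

102/25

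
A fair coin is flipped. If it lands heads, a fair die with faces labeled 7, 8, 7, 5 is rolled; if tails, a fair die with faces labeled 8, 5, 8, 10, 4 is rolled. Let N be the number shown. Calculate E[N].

E[N | heads] = (7+8+7+5)/4 = 27/4.
E[N | tails] = (8+5+8+10+4)/5 = 7.
E[N] = (1/2)·(27/4) + (1/2)·(7) = 55/8.

55/8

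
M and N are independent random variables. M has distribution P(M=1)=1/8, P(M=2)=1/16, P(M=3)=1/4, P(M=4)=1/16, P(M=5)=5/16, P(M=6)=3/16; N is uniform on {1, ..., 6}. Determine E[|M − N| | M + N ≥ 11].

8/11

P(M + N ≥ 11) = 11/96.
Summing |M−N|·P(x,y) over outcomes with M + N ≥ 11 gives 1/12.
E[|M − N| | M + N ≥ 11] = (1/12) / (11/96) = 8/11.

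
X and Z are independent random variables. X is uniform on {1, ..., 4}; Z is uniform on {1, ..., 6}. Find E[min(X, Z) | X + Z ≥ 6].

37/14

P(X + Z ≥ 6) = 7/12.
Summing min(X,Z)·P(x,y) over outcomes with X + Z ≥ 6 gives 37/24.
E[min(X, Z) | X + Z ≥ 6] = (37/24) / (7/12) = 37/14.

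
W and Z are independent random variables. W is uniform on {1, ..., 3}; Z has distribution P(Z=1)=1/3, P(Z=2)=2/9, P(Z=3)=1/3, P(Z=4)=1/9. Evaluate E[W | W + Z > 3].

43/19

P(W + Z > 3) = 19/27.
Summing W·P(x,y) over outcomes with W + Z > 3 gives 43/27.
E[W | W + Z > 3] = (43/27) / (19/27) = 43/19.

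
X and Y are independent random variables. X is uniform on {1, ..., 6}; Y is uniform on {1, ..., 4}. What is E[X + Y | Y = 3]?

P(Y = 3) = 1/4.
Summing (X+Y)·P(x,y) over outcomes with Y = 3 gives 13/8.
E[X + Y | Y = 3] = (13/8) / (1/4) = 13/2.

13/2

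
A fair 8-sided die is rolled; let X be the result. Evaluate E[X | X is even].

5

Given X is even, X is equally likely to be any of {2, 4, 6, 8}.
E[X | X is even] = (2 + 4 + 6 + 8) / 4 = 5.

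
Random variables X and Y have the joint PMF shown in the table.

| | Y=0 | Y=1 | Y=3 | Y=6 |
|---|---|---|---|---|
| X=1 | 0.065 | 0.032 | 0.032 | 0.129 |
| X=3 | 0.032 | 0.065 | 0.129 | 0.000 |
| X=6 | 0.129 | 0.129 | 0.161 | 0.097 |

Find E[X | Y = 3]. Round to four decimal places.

4.3012

P(Y = 3) = 0.322.
Σ X·P over the event = 1·(0.032) + 3·(0.129) + 6·(0.161) = 1.385.
E[X | Y = 3] = (1.385) / (0.322) = 4.3012.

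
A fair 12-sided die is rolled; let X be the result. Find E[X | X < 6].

3

Given X < 6, X is equally likely to be any of {1, 2, 3, 4, 5}.
E[X | X < 6] = (1 + 2 + 3 + 4 + 5) / 5 = 3.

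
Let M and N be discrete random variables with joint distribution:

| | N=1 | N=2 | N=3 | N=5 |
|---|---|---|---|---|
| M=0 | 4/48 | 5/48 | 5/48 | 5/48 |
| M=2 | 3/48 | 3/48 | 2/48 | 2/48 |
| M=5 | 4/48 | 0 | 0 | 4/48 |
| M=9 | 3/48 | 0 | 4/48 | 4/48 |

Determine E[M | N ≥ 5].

P(N ≥ 5) = 5/16.
Σ M·P over the event = 0·(5/48) + 2·(2/48) + 5·(4/48) + 9·(4/48) = 5/4.
E[M | N ≥ 5] = (5/4) / (5/16) = 4.

4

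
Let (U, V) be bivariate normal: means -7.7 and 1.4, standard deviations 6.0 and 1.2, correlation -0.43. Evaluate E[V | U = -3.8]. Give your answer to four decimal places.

The regression of V on U has slope ρ·σ_V/σ_U and passes through (μ_U, μ_V).
E[V | U=-3.8] = 1.4 + (-0.43)·(1.2/6.0)·(-3.8 − (-7.7)) = 1.4 + (-0.086)·(3.9) = 1.0646.

1.0646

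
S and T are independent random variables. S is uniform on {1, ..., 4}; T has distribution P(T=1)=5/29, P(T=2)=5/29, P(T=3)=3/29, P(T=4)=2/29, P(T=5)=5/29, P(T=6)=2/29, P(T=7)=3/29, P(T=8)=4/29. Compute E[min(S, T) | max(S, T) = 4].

P(max(S, T) = 4) = 21/116.
Summing min(S,T)·P(x,y) over outcomes with max(S, T) = 4 gives 11/29.
E[min(S, T) | max(S, T) = 4] = (11/29) / (21/116) = 44/21.

44/21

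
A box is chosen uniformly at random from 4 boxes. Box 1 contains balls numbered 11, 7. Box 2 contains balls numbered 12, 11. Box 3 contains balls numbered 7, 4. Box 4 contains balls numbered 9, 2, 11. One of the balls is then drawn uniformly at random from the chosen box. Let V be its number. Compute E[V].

25/3

E[V | box 1] = (11+7)/2 = 9.
E[V | box 2] = (12+11)/2 = 23/2.
E[V | box 3] = (7+4)/2 = 11/2.
E[V | box 4] = (9+2+11)/3 = 22/3.
By the law of total expectation,
E[V] = (1/4)·(9) + (1/4)·(23/2) + (1/4)·(11/2) + (1/4)·(22/3) = 25/3.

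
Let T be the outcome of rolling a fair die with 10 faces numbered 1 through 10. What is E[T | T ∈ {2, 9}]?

P(T ∈ {2, 9}) = 1/5.
Σ over the event: 2·1/10 + 9·1/10 = 11/10.
E[T | T ∈ {2, 9}] = (11/10) / (1/5) = 11/2.

11/2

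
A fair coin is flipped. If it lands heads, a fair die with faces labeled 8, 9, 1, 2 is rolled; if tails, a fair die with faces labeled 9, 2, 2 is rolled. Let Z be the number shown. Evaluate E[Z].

14/3

E[Z | heads] = (8+9+1+2)/4 = 5.
E[Z | tails] = (9+2+2)/3 = 13/3.
E[Z] = (1/2)·(5) + (1/2)·(13/3) = 14/3.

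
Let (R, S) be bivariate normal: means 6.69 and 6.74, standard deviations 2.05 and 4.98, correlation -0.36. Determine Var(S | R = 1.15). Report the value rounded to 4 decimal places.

21.5863

Var(S | R=x) = (1 − ρ²)·σ_S².
Var(S | R=1.15) = (4.98)²·(1 − (-0.36)²) = 24.8004·0.8704 = 21.5863.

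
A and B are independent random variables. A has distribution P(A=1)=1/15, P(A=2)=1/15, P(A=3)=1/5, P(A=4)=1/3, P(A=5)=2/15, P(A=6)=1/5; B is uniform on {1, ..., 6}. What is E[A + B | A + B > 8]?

P(A + B > 8) = 31/90.
Summing (A+B)·P(x,y) over outcomes with A + B > 8 gives 154/45.
E[A + B | A + B > 8] = (154/45) / (31/90) = 308/31.

308/31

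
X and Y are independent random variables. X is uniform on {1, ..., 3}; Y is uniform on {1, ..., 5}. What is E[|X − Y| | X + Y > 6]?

Outcomes with X + Y > 6: (2,5), (3,4), (3,5), each with probability 1/15.
E[|X − Y| | X + Y > 6] = (3 + 1 + 2) / 3 = 2.

2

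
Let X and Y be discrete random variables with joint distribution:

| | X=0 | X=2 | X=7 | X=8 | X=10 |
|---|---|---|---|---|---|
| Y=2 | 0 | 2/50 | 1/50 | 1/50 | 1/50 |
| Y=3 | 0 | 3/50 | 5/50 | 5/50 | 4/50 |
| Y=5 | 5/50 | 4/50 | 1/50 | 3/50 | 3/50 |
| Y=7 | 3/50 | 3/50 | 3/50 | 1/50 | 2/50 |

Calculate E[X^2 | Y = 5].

P(Y = 5) = 8/25.
Σ X^2·P over the event = 0·(5/50) + 4·(4/50) + 49·(1/50) + 64·(3/50) + 100·(3/50) = 557/50.
E[X^2 | Y = 5] = (557/50) / (8/25) = 557/16.

557/16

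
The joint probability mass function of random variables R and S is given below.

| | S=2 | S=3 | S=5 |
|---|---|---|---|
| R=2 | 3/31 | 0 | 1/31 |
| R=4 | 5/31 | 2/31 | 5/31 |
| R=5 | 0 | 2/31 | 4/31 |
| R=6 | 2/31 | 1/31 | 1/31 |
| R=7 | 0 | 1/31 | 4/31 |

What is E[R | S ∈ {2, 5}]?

114/25

P(S ∈ {2, 5}) = 25/31.
Summing R·P(R=x,S=y) over the conditioning event gives 114/31.
E[R | S ∈ {2, 5}] = (114/31) / (25/31) = 114/25.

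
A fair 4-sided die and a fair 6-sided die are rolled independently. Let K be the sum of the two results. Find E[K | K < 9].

116/21

P(K < 9) = 7/8.
Σ over the event: 2·1/24 + 3·1/12 + 4·1/8 + 5·1/6 + 6·1/6 + 7·1/6 + 8·1/8 = 29/6.
E[K | K < 9] = (29/6) / (7/8) = 116/21.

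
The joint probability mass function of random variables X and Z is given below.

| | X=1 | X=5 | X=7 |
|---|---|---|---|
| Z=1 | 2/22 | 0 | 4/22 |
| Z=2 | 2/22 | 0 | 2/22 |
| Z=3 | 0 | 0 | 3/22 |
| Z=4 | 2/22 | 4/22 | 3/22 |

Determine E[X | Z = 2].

P(Z = 2) = 2/11.
Summing X·P(X=x,Z=y) over the conditioning event gives 8/11.
E[X | Z = 2] = (8/11) / (2/11) = 4.

4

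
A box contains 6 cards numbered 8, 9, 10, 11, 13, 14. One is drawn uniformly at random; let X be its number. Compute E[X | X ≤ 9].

P(X ≤ 9) = 1/3.
Σ over the event: 8·1/6 + 9·1/6 = 17/6.
E[X | X ≤ 9] = (17/6) / (1/3) = 17/2.

17/2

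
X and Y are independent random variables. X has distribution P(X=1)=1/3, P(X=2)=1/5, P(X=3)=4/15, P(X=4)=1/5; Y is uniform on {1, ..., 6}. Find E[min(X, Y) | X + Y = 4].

P(X + Y = 4) = 2/15.
Summing min(X,Y)·P(x,y) over outcomes with X + Y = 4 gives 1/6.
E[min(X, Y) | X + Y = 4] = (1/6) / (2/15) = 5/4.

5/4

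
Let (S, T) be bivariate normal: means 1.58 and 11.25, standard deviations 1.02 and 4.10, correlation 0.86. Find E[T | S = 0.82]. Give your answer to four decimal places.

8.6228

The regression of T on S has slope ρ·σ_T/σ_S and passes through (μ_S, μ_T).
E[T | S=0.82] = 11.25 + (0.86)·(4.10/1.02)·(0.82 − (1.58)) = 11.25 + (3.4569)·(-0.76) = 8.6228.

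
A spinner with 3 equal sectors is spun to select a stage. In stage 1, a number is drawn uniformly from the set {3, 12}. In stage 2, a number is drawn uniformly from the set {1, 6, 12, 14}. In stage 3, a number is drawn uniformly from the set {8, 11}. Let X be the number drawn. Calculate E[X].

101/12

E[X | stage 1] = (3+12)/2 = 15/2.
E[X | stage 2] = (1+6+12+14)/4 = 33/4.
E[X | stage 3] = (8+11)/2 = 19/2.
By the law of total expectation,
E[X] = (1/3)·(15/2) + (1/3)·(33/4) + (1/3)·(19/2) = 101/12.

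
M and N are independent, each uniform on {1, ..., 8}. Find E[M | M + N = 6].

Outcomes with M + N = 6: (1,5), (2,4), (3,3), (4,2), (5,1), each with probability 1/64.
E[M | M + N = 6] = (1 + 2 + 3 + 4 + 5) / 5 = 3.

3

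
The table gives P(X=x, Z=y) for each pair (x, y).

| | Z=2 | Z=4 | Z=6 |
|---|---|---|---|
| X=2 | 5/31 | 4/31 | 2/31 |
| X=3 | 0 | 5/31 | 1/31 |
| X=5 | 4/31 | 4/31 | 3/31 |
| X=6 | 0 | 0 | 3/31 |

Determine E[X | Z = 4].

P(Z = 4) = 13/31.
Σ X·P over the event = 2·(4/31) + 3·(5/31) + 5·(4/31) = 43/31.
E[X | Z = 4] = (43/31) / (13/31) = 43/13.

43/13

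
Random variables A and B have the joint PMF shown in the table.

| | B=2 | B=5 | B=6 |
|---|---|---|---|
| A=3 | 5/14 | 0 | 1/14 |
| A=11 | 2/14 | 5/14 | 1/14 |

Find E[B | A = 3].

8/3

P(A = 3) = 3/7.
Summing B·P(A=x,B=y) over the conditioning event gives 8/7.
E[B | A = 3] = (8/7) / (3/7) = 8/3.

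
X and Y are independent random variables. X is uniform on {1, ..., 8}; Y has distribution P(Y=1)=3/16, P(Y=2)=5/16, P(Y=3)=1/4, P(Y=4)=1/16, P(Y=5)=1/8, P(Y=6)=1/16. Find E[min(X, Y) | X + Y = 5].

22/13

P(X + Y = 5) = 13/128.
Summing min(X,Y)·P(x,y) over outcomes with X + Y = 5 gives 11/64.
E[min(X, Y) | X + Y = 5] = (11/64) / (13/128) = 22/13.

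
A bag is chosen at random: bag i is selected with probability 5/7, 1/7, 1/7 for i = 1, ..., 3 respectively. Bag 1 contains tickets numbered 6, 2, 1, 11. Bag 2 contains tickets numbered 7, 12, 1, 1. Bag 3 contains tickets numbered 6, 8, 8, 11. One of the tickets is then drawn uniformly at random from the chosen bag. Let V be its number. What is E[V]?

E[V | bag 1] = (6+2+1+11)/4 = 5.
E[V | bag 2] = (7+12+1+1)/4 = 21/4.
E[V | bag 3] = (6+8+8+11)/4 = 33/4.
E[V] = (5/7)·(5) + (1/7)·(21/4) + (1/7)·(33/4) = 11/2.

11/2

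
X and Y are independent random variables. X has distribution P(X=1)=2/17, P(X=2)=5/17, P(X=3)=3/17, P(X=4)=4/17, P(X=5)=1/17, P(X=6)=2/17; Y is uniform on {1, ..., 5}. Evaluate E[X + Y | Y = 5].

139/17

P(Y = 5) = 1/5.
Summing (X+Y)·P(x,y) over outcomes with Y = 5 gives 139/85.
E[X + Y | Y = 5] = (139/85) / (1/5) = 139/17.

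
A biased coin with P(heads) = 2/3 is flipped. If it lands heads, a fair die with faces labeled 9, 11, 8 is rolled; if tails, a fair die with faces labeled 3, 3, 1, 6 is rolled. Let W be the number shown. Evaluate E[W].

263/36

E[W | heads] = (9+11+8)/3 = 28/3.
E[W | tails] = (3+3+1+6)/4 = 13/4.
By the law of total expectation,
E[W] = (2/3)·(28/3) + (1/3)·(13/4) = 263/36.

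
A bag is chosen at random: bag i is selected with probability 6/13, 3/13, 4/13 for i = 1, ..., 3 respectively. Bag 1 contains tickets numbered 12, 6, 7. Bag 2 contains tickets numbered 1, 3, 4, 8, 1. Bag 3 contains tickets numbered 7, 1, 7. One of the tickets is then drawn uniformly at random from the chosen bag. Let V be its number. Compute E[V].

401/65

E[V | bag 1] = (12+6+7)/3 = 25/3.
E[V | bag 2] = (1+3+4+8+1)/5 = 17/5.
E[V | bag 3] = (7+1+7)/3 = 5.
By the law of total expectation,
E[V] = (6/13)·(25/3) + (3/13)·(17/5) + (4/13)·(5) = 401/65.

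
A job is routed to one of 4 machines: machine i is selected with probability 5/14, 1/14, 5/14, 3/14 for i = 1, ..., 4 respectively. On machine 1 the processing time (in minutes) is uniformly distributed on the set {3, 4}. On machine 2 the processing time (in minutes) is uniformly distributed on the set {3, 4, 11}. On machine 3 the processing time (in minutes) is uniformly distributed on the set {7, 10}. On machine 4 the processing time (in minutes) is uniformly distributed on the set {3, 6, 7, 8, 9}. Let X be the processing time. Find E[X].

E[X | machine 1] = (3+4)/2 = 7/2.
E[X | machine 2] = (3+4+11)/3 = 6.
E[X | machine 3] = (7+10)/2 = 17/2.
E[X | machine 4] = (3+6+7+8+9)/5 = 33/5.
By the law of total expectation,
E[X] = (5/14)·(7/2) + (1/14)·(6) + (5/14)·(17/2) + (3/14)·(33/5) = 429/70.

429/70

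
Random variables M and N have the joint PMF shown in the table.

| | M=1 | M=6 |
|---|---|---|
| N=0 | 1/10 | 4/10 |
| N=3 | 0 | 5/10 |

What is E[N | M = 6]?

P(M = 6) = 9/10.
Σ N·P over the event = 0·(4/10) + 3·(5/10) = 3/2.
E[N | M = 6] = (3/2) / (9/10) = 5/3.

5/3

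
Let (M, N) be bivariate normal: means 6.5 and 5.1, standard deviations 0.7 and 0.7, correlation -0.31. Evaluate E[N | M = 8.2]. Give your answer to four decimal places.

E[N | M=x] = μ_N + ρ(σ_N/σ_M)(x − μ_M) for jointly normal variables.
E[N | M=8.2] = 5.1 + (-0.31)·(0.7/0.7)·(8.2 − (6.5)) = 5.1 + (-0.31)·(1.7) = 4.5730.

4.5730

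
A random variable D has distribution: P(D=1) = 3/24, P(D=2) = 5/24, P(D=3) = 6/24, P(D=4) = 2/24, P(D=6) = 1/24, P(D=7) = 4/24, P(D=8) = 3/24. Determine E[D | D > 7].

8

P(D > 7) = 1/8.
Σ over the event: 8·1/8 = 1.
E[D | D > 7] = (1) / (1/8) = 8.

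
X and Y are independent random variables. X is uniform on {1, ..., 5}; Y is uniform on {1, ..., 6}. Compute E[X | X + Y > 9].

Outcomes with X + Y > 9: (4,6), (5,5), (5,6), each with probability 1/30.
E[X | X + Y > 9] = (4 + 5 + 5) / 3 = 14/3.

14/3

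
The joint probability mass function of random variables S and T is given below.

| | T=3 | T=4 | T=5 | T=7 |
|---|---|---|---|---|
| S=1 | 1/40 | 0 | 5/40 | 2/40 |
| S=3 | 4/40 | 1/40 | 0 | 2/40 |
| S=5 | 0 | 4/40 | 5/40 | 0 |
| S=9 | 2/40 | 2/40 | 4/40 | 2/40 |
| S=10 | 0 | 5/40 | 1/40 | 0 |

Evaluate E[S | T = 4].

P(T = 4) = 3/10.
Σ S·P over the event = 3·(1/40) + 5·(4/40) + 9·(2/40) + 10·(5/40) = 91/40.
E[S | T = 4] = (91/40) / (3/10) = 91/12.

91/12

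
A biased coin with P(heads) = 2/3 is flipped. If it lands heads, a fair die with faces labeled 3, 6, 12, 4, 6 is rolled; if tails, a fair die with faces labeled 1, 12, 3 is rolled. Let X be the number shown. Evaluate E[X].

266/45

E[X | heads] = (3+6+12+4+6)/5 = 31/5.
E[X | tails] = (1+12+3)/3 = 16/3.
By the law of total expectation,
E[X] = (2/3)·(31/5) + (1/3)·(16/3) = 266/45.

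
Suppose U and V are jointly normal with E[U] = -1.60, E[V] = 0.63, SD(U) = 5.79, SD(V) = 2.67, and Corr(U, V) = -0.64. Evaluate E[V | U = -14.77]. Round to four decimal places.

4.5169

For a bivariate normal, E[V | U=x] = μ_V + ρ·(σ_V/σ_U)·(x − μ_U).
E[V | U=-14.77] = 0.63 + (-0.64)·(2.67/5.79)·(-14.77 − (-1.60)) = 0.63 + (-0.29513)·(-13.17) = 4.5169.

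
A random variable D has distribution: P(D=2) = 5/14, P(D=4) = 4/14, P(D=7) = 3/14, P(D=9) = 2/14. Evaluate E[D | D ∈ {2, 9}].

4

P(D ∈ {2, 9}) = 1/2.
Σ over the event: 2·5/14 + 9·1/7 = 2.
E[D | D ∈ {2, 9}] = (2) / (1/2) = 4.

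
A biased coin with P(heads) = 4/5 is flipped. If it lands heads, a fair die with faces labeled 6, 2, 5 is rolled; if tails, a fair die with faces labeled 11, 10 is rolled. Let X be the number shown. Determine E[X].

E[X | heads] = (6+2+5)/3 = 13/3.
E[X | tails] = (11+10)/2 = 21/2.
By the law of total expectation,
E[X] = (4/5)·(13/3) + (1/5)·(21/2) = 167/30.

167/30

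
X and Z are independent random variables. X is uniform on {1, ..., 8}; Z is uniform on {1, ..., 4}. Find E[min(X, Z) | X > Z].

25/11

P(X > Z) = 11/16.
Summing min(X,Z)·P(x,y) over outcomes with X > Z gives 25/16.
E[min(X, Z) | X > Z] = (25/16) / (11/16) = 25/11.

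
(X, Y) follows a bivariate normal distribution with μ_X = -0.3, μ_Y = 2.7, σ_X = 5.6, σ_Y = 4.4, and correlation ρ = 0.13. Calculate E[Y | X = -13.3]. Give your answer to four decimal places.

1.3721

The regression of Y on X has slope ρ·σ_Y/σ_X and passes through (μ_X, μ_Y).
E[Y | X=-13.3] = 2.7 + (0.13)·(4.4/5.6)·(-13.3 − (-0.3)) = 2.7 + (0.102143)·(-13) = 1.3721.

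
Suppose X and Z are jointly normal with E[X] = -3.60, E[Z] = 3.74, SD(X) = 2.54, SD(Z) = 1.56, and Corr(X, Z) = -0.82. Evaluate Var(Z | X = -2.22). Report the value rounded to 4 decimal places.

For a bivariate normal, Var(Z | X=x) = σ_Z²(1 − ρ²).
Var(Z | X=-2.22) = (1.56)²·(1 − (-0.82)²) = 2.4336·0.3276 = 0.7972.

0.7972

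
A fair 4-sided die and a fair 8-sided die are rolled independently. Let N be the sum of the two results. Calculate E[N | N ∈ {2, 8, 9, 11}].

92/11

P(N ∈ {2, 8, 9, 11}) = 11/32.
Σ over the event: 2·1/32 + 8·1/8 + 9·1/8 + 11·1/16 = 23/8.
E[N | N ∈ {2, 8, 9, 11}] = (23/8) / (11/32) = 92/11.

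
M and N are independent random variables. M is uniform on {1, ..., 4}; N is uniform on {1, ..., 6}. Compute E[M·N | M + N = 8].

Outcomes with M + N = 8: (2,6), (3,5), (4,4), each with probability 1/24.
E[M·N | M + N = 8] = (12 + 15 + 16) / 3 = 43/3.

43/3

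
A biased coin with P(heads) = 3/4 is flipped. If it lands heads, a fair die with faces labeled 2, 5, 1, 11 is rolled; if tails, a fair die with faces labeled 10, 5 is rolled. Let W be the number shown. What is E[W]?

E[W | heads] = (2+5+1+11)/4 = 19/4.
E[W | tails] = (10+5)/2 = 15/2.
By the law of total expectation,
E[W] = (3/4)·(19/4) + (1/4)·(15/2) = 87/16.

87/16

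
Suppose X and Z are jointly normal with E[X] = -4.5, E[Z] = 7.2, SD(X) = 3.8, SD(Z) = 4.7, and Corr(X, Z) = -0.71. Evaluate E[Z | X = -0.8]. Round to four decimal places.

The regression of Z on X has slope ρ·σ_Z/σ_X and passes through (μ_X, μ_Z).
E[Z | X=-0.8] = 7.2 + (-0.71)·(4.7/3.8)·(-0.8 − (-4.5)) = 7.2 + (-0.87816)·(3.7) = 3.9508.

3.9508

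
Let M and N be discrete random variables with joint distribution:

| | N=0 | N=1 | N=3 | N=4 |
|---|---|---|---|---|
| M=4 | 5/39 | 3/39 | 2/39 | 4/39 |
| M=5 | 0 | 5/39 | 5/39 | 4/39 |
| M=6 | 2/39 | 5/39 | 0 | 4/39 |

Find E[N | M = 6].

P(M = 6) = 11/39.
Σ N·P over the event = 0·(2/39) + 1·(5/39) + 4·(4/39) = 7/13.
E[N | M = 6] = (7/13) / (11/39) = 21/11.

21/11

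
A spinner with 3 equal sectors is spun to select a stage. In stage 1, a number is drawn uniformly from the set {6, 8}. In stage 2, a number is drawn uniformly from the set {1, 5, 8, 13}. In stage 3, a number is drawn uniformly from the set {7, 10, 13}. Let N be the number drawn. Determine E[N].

95/12

E[N | stage 1] = (6+8)/2 = 7.
E[N | stage 2] = (1+5+8+13)/4 = 27/4.
E[N | stage 3] = (7+10+13)/3 = 10.
E[N] = (1/3)·(7) + (1/3)·(27/4) + (1/3)·(10) = 95/12.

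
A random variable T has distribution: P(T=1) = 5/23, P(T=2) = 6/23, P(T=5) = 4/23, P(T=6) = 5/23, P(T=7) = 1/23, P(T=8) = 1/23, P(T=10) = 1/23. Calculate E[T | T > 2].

P(T > 2) = 12/23.
Σ over the event: 5·4/23 + 6·5/23 + 7·1/23 + 8·1/23 + 10·1/23 = 75/23.
E[T | T > 2] = (75/23) / (12/23) = 25/4.

25/4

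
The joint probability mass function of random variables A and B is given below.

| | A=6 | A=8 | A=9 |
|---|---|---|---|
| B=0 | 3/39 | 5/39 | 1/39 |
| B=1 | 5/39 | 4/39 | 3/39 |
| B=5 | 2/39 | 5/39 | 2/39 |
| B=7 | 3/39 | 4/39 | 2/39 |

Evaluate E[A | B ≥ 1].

P(B ≥ 1) = 10/13.
Summing A·P(A=x,B=y) over the conditioning event gives 227/39.
E[A | B ≥ 1] = (227/39) / (10/13) = 227/30.

227/30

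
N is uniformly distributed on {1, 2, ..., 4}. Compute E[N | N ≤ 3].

2

Given N ≤ 3, N is equally likely to be any of {1, 2, 3}.
E[N | N ≤ 3] = (1 + 2 + 3) / 3 = 2.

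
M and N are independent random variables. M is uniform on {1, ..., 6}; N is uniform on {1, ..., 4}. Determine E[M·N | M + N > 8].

62/3

P(M + N > 8) = 1/8.
Summing MN·P(x,y) over outcomes with M + N > 8 gives 31/12.
E[M·N | M + N > 8] = (31/12) / (1/8) = 62/3.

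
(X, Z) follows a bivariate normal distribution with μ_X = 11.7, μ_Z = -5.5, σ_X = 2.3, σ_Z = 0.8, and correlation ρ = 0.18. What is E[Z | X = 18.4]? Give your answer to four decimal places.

-5.0805

The regression of Z on X has slope ρ·σ_Z/σ_X and passes through (μ_X, μ_Z).
E[Z | X=18.4] = -5.5 + (0.18)·(0.8/2.3)·(18.4 − (11.7)) = -5.5 + (0.062609)·(6.7) = -5.0805.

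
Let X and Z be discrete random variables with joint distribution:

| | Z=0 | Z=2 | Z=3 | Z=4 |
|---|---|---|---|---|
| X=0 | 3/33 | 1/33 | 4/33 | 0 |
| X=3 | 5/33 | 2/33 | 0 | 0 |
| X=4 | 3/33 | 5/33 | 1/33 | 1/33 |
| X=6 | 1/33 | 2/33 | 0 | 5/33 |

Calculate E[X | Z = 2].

P(Z = 2) = 10/33.
Summing X·P(X=x,Z=y) over the conditioning event gives 38/33.
E[X | Z = 2] = (38/33) / (10/33) = 19/5.

19/5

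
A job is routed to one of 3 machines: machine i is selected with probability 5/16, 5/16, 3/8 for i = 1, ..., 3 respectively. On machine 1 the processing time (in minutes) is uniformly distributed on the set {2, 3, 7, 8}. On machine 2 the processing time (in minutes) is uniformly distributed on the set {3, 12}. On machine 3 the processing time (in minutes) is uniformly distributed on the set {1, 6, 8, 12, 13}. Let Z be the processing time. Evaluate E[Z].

E[Z | machine 1] = (2+3+7+8)/4 = 5.
E[Z | machine 2] = (3+12)/2 = 15/2.
E[Z | machine 3] = (1+6+8+12+13)/5 = 8.
By the law of total expectation,
E[Z] = (5/16)·(5) + (5/16)·(15/2) + (3/8)·(8) = 221/32.

221/32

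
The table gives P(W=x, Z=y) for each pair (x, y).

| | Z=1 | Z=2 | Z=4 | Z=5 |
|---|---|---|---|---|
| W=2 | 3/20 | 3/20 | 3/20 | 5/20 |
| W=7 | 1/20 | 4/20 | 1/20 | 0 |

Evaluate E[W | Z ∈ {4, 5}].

23/9

P(Z ∈ {4, 5}) = 9/20.
Σ W·P over the event = 2·(3/20) + 2·(5/20) + 7·(1/20) = 23/20.
E[W | Z ∈ {4, 5}] = (23/20) / (9/20) = 23/9.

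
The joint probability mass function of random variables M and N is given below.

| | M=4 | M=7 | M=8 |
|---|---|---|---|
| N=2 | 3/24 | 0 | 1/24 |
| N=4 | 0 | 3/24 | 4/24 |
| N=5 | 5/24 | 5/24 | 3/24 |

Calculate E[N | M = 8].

33/8

P(M = 8) = 1/3.
Σ N·P over the event = 2·(1/24) + 4·(4/24) + 5·(3/24) = 11/8.
E[N | M = 8] = (11/8) / (1/3) = 33/8.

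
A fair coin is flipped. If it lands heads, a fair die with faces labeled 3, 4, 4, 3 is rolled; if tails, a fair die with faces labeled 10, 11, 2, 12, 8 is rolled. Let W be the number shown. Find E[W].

E[W | heads] = (3+4+4+3)/4 = 7/2.
E[W | tails] = (10+11+2+12+8)/5 = 43/5.
E[W] = (1/2)·(7/2) + (1/2)·(43/5) = 121/20.

121/20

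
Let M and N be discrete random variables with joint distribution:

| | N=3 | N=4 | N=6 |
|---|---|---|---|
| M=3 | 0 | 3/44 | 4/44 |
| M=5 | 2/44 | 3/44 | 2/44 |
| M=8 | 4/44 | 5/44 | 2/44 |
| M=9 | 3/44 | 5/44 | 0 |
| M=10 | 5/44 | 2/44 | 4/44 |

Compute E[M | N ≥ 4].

69/10

P(N ≥ 4) = 15/22.
Summing M·P(M=x,N=y) over the conditioning event gives 207/44.
E[M | N ≥ 4] = (207/44) / (15/22) = 69/10.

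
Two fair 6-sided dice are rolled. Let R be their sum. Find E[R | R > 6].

P(R > 6) = 7/12.
Σ over the event: 7·1/6 + 8·5/36 + 9·1/9 + 10·1/12 + 11·1/18 + 12·1/36 = 91/18.
E[R | R > 6] = (91/18) / (7/12) = 26/3.

26/3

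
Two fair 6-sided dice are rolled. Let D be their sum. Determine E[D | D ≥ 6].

P(D ≥ 6) = 13/18.
Σ over the event: 6·5/36 + 7·1/6 + 8·5/36 + 9·1/9 + 10·1/12 + 11·1/18 + 12·1/36 = 53/9.
E[D | D ≥ 6] = (53/9) / (13/18) = 106/13.

106/13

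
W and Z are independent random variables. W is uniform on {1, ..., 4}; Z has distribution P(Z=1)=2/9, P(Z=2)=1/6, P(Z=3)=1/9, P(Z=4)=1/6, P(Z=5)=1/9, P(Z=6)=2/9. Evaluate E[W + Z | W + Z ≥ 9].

P(W + Z ≥ 9) = 5/36.
Summing (W+Z)·P(x,y) over outcomes with W + Z ≥ 9 gives 47/36.
E[W + Z | W + Z ≥ 9] = (47/36) / (5/36) = 47/5.

47/5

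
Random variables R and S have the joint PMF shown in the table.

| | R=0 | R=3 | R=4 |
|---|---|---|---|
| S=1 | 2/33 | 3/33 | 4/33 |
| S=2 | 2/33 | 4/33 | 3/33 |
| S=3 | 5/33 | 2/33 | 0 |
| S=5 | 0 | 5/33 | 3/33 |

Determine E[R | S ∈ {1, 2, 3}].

11/5

P(S ∈ {1, 2, 3}) = 25/33.
Σ R·P over the event = 0·(2/33) + 0·(2/33) + 0·(5/33) + 3·(3/33) + 3·(4/33) + 3·(2/33) + 4·(4/33) + 4·(3/33) = 5/3.
E[R | S ∈ {1, 2, 3}] = (5/3) / (25/33) = 11/5.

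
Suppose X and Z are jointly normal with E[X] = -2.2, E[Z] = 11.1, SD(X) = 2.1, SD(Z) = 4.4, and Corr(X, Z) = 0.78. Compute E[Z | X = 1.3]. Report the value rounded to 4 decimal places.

16.8200

E[Z | X=x] = μ_Z + ρ(σ_Z/σ_X)(x − μ_X) for jointly normal variables.
E[Z | X=1.3] = 11.1 + (0.78)·(4.4/2.1)·(1.3 − (-2.2)) = 11.1 + (1.63429)·(3.5) = 16.8200.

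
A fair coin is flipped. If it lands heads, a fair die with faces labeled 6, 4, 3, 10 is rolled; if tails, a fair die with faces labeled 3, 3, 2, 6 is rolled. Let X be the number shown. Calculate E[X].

E[X | heads] = (6+4+3+10)/4 = 23/4.
E[X | tails] = (3+3+2+6)/4 = 7/2.
E[X] = (1/2)·(23/4) + (1/2)·(7/2) = 37/8.

37/8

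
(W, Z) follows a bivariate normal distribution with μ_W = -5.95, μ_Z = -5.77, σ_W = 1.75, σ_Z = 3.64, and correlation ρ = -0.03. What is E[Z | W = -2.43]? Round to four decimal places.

For a bivariate normal, E[Z | W=x] = μ_Z + ρ·(σ_Z/σ_W)·(x − μ_W).
E[Z | W=-2.43] = -5.77 + (-0.03)·(3.64/1.75)·(-2.43 − (-5.95)) = -5.77 + (-0.0624)·(3.52) = -5.9896.

-5.9896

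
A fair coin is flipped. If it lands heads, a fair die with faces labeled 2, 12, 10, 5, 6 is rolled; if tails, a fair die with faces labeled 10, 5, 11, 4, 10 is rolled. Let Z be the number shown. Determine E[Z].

15/2

E[Z | heads] = (2+12+10+5+6)/5 = 7.
E[Z | tails] = (10+5+11+4+10)/5 = 8.
By the law of total expectation,
E[Z] = (1/2)·(7) + (1/2)·(8) = 15/2.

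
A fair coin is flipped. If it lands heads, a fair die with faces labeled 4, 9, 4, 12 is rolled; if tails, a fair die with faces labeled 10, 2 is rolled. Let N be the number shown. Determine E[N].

E[N | heads] = (4+9+4+12)/4 = 29/4.
E[N | tails] = (10+2)/2 = 6.
E[N] = (1/2)·(29/4) + (1/2)·(6) = 53/8.

53/8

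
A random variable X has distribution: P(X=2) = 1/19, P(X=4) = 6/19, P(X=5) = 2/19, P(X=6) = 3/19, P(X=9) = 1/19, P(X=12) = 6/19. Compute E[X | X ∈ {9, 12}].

81/7

P(X ∈ {9, 12}) = 7/19.
Σ over the event: 9·1/19 + 12·6/19 = 81/19.
E[X | X ∈ {9, 12}] = (81/19) / (7/19) = 81/7.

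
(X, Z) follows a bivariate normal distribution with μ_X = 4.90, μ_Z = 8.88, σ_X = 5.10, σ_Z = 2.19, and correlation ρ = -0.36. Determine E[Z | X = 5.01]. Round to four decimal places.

For a bivariate normal, E[Z | X=x] = μ_Z + ρ·(σ_Z/σ_X)·(x − μ_X).
E[Z | X=5.01] = 8.88 + (-0.36)·(2.19/5.10)·(5.01 − (4.90)) = 8.88 + (-0.15459)·(0.11) = 8.8630.

8.8630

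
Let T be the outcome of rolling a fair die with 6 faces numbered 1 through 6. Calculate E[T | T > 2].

9/2

Given T > 2, T is equally likely to be any of {3, 4, 5, 6}.
E[T | T > 2] = (3 + 4 + 5 + 6) / 4 = 9/2.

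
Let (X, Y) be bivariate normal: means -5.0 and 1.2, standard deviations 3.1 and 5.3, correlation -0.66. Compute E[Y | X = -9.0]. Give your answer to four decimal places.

E[Y | X=x] = μ_Y + ρ(σ_Y/σ_X)(x − μ_X) for jointly normal variables.
E[Y | X=-9.0] = 1.2 + (-0.66)·(5.3/3.1)·(-9.0 − (-5.0)) = 1.2 + (-1.128387)·(-4) = 5.7135.

5.7135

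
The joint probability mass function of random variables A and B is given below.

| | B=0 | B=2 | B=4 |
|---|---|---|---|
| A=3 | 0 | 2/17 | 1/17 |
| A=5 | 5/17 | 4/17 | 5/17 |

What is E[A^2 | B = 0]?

P(B = 0) = 5/17.
Σ A^2·P over the event = 25·(5/17) = 125/17.
E[A^2 | B = 0] = (125/17) / (5/17) = 25.

25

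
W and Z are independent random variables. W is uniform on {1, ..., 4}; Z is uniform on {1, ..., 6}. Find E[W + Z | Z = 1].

7/2

Outcomes with Z = 1: (1,1), (2,1), (3,1), (4,1), each with probability 1/24.
E[W + Z | Z = 1] = (2 + 3 + 4 + 5) / 4 = 7/2.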